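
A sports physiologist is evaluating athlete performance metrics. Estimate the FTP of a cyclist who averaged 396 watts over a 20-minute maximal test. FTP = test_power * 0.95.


FTP = 396 * 0.95 = 376.2 W

376.2 W


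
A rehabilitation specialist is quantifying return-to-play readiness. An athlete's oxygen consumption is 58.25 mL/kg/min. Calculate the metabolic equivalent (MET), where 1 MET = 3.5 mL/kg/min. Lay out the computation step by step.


MET = VO2 / 3.5
= 58.25 / 3.5
= 16.64 METs

16.64 METs


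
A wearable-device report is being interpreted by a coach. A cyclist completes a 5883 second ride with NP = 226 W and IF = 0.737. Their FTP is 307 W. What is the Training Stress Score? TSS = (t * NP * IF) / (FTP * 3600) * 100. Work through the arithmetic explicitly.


t * NP * IF = 5883 * 226 * 0.737 = 979884.246
FTP * 3600 = 1105200
TSS = (979884.246 / 1105200) * 100 = 88.66

88.66 TSS


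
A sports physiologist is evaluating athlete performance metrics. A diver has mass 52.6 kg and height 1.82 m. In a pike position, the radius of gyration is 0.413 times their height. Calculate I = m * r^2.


r = 0.413 * 1.82 = 0.75166 m
I = m * r^2 = 52.6 * 0.564993 = 29.719 kg*m^2

29.719 kg*m^2


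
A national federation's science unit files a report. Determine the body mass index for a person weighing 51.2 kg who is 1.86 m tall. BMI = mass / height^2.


BMI = mass / height^2
= 51.2 / 1.86^2
= 51.2 / 3.4596
= 14.8 kg/m^2

14.8 kg/m^2


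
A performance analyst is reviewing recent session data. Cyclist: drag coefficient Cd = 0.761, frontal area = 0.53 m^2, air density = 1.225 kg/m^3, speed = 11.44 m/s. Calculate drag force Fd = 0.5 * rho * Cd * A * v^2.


v^2 = 11.44^2 = 130.8736
Fd = 0.5 * 1.225 * 0.761 * 0.53 * 130.8736
= 32.331 N

32.331 N


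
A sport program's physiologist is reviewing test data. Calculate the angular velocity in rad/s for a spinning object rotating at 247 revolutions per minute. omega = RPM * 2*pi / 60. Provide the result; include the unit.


omega = RPM * 2*pi / 60
= 247 * 6.28318531 / 60
= 25.866 rad/s

25.866 rad/s


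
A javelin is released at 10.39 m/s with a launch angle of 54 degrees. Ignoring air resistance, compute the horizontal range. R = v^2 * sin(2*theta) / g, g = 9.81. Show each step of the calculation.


Launch speed squared = 107.9521
sin(2 * 54 deg) = 0.951057
Range = 107.9521 * 0.951057 / 9.81
= 10.466 m

10.466 m


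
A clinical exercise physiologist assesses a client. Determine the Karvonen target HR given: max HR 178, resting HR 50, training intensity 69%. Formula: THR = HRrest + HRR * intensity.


HRR = HRmax - HRrest = 178 - 50 = 128
THR = 50 + 128 * 0.69
= 138.32 bpm

138.32 bpm


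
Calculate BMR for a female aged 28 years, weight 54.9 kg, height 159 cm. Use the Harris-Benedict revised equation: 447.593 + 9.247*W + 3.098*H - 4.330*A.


Substituting values:
W term = 9.247 * 54.9 = 507.6603
H term = 3.098 * 159 = 492.582
A term = 4.330 * 28 = 121.24
BMR = 1326.6 kcal/day

1326.6 kcal/day


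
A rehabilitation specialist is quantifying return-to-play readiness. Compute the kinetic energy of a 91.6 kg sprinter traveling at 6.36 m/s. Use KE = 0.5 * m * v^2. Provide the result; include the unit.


Velocity squared = 40.4496
KE = 0.5 * 91.6 * 40.4496 = 1852.59 J

1852.59 J


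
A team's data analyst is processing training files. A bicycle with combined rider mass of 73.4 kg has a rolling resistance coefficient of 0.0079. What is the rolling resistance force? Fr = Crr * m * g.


Fr = 0.0079 * 73.4 * 9.81
= 0.57986 * 9.81
= 5.688 N

5.688 N


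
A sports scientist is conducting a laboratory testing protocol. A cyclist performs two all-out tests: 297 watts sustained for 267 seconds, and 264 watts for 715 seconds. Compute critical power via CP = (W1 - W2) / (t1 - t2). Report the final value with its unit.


W1 = P1 * t1 = 297 * 267 = 79299 J
W2 = P2 * t2 = 264 * 715 = 188760 J
CP = (79299 - 188760) / (267 - 715)
= 244.33 W

244.33 W


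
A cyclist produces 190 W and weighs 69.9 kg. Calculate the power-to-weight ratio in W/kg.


P/W = power / mass
= 190 / 69.9
= 2.718 W/kg

2.718 W/kg


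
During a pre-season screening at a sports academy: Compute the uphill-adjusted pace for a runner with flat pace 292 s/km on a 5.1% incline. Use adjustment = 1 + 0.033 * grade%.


Adjustment factor = 1 + 0.033 * 5.1 = 1.1683
Grade-adjusted pace = 292 * 1.1683 = 341.14 s/km

341.14 s/km


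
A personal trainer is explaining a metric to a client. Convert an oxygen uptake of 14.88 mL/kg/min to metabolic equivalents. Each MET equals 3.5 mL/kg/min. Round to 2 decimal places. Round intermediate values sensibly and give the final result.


One MET = 3.5 mL/kg/min
Number of METs = 14.88 / 3.5
= 4.25 METs

4.25 METs


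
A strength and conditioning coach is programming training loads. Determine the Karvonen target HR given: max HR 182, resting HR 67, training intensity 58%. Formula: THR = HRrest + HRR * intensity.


HRR = HRmax - HRrest = 182 - 67 = 115
THR = 67 + 115 * 0.58
= 133.7 bpm

133.7 bpm


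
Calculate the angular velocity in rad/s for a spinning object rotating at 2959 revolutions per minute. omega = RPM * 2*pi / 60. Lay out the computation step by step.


omega = RPM * 2*pi / 60
= 2959 * 6.28318531 / 60
= 309.866 rad/s

309.866 rad/s


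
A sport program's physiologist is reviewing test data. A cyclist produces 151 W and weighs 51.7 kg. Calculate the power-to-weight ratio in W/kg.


P/W = power / mass
= 151 / 51.7
= 2.921 W/kg

2.921 W/kg


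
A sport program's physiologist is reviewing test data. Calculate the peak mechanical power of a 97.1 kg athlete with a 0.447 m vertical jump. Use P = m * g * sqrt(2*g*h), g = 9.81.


First, sqrt(2gh) = sqrt(2 * 9.81 * 0.447)
= sqrt(8.77014) = 2.961442 m/s
Power = 97.1 * 9.81 * 2.961442 = 2820.92 W

2820.92 W


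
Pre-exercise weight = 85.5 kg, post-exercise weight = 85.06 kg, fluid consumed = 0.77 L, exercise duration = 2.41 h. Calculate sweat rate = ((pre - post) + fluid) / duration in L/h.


Weight loss = 85.5 - 85.06 = 0.44 kg (approx L)
Total sweat = 0.44 + 0.77 = 1.21 L
Sweat rate = 1.21 / 2.41 = 0.502 L/h

0.502 L/h


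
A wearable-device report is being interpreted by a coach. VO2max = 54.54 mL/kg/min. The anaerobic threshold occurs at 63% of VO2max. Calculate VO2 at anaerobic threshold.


AT fraction = 63 / 100 = 0.63
AT VO2 = 54.54 * 0.63
= 34.36 mL/kg/min

34.36 mL/kg/min


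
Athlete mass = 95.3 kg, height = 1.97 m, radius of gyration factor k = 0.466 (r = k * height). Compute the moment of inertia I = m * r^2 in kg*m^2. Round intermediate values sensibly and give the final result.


r = k * height = 0.466 * 1.97 = 0.91802 m
r^2 = 0.91802^2 = 0.842761
I = 95.3 * 0.842761 = 80.315 kg*m^2

80.315 kg*m^2


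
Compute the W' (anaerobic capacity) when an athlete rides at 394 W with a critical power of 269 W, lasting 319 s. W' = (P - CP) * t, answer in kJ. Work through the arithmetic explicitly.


Above-CP power = 125 W
Duration = 319 s
W' = 125 * 319 = 39875 J
Convert: 39875 / 1000 = 39.875 kJ

39.875 kJ


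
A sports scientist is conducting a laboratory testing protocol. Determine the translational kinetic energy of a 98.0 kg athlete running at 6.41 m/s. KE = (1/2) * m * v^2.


KE = 0.5 * m * v^2
= 0.5 * 98.0 * 6.41^2
= 0.5 * 98.0 * 41.0881
= 2013.32 J

2013.32 J


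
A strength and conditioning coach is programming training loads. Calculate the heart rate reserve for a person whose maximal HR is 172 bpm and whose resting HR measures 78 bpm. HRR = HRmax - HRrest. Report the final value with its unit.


HRmax = 172 bpm
HRrest = 78 bpm
HRR = 172 - 78 = 94 bpm

94 bpm


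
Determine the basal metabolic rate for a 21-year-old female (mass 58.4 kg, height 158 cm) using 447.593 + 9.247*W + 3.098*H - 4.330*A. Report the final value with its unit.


BMR = 447.593 + 9.247*58.4 + 3.098*158 - 4.330*21
= 1386.17 kcal/day

1386.17 kcal/day


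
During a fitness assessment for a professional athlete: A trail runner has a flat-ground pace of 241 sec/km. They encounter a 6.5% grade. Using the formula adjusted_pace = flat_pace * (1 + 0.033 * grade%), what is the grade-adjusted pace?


Grade factor = 1 + 0.033 * 6.5 = 1.2145
Adjusted = 241 * 1.2145 = 292.69 sec/km

292.69 s/km


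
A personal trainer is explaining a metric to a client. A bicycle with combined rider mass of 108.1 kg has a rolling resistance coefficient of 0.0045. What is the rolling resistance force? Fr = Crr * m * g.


Fr = 0.0045 * 108.1 * 9.81
= 0.48645 * 9.81
= 4.772 N

4.772 N


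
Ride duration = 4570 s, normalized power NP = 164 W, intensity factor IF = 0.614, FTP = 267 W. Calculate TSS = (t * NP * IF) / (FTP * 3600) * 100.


Numerator = 4570 * 164 * 0.614 = 460180.72
Denominator = 267 * 3600 = 961200
TSS = 460180.72 / 961200 * 100
= 47.88

47.88 TSS


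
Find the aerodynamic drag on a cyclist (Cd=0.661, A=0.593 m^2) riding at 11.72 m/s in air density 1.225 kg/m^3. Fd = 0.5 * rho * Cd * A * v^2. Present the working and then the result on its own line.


Fd = 0.5 * 1.225 * 0.661 * 0.593 * 11.72^2
= 0.5 * 1.225 * 0.661 * 0.593 * 137.3584
= 32.977 N

32.977 N


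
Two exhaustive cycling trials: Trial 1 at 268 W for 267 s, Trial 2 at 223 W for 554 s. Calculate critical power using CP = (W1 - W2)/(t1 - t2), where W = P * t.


W1 = 268 * 267 = 71556 J
W2 = 223 * 554 = 123542 J
CP = (71556 - 123542) / (267 - 554)
= -51986 / -287
= 181.14 W

181.14 W


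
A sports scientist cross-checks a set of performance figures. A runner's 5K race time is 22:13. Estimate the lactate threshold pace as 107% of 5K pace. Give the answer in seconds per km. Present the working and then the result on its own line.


Total race time = 22*60 + 13 = 1333 seconds
5K pace = 1333 / 5 = 266.6 sec/km
LT pace = 266.6 * 1.07 = 285.26 sec/km

285.26 s/km


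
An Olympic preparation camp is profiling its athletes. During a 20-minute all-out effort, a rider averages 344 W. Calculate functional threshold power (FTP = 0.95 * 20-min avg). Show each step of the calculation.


FTP = 0.95 * 344
= 326.8 W

326.8 W


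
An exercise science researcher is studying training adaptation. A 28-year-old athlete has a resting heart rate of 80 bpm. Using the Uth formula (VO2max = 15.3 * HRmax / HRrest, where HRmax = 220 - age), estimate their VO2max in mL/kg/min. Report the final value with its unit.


HRmax = 220 - 28 = 192 bpm
Ratio = HRmax / HRrest = 192 / 80 = 2.4
VO2max = 15.3 * 2.4 = 36.72 mL/kg/min

36.72 mL/kg/min


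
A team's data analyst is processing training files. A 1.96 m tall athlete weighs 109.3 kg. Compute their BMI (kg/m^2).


height^2 = 3.8416 m^2
BMI = 109.3 / 3.8416 = 28.45 kg/m^2

28.45 kg/m^2


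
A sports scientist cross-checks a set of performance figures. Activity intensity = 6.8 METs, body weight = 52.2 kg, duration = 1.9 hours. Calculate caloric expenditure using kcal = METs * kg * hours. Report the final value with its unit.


kcal = 6.8 * 52.2 * 1.9
= 354.96 * 1.9
= 674.42 kcal

674.42 kcal


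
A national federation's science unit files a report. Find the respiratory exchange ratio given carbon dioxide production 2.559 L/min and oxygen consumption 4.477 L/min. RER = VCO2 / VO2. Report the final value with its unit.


VCO2 = 2.559 L/min
VO2 = 4.477 L/min
RER = 2.559 / 4.477 = 0.5716

0.5716


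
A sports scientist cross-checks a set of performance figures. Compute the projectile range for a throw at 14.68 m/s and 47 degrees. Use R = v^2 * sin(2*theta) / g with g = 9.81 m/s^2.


Two times the angle = 94 degrees
sin(94) = 0.997564
R = 215.5024 * 0.997564 / 9.81 = 21.914 m

21.914 m


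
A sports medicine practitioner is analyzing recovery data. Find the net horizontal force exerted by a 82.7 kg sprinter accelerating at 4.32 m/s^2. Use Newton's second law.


Newton's second law: F = m * a
F = 82.7 * 4.32 = 357.26 N

357.26 N


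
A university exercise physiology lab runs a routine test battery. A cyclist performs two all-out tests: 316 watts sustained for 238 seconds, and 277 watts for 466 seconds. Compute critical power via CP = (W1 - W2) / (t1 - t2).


W1 = P1 * t1 = 316 * 238 = 75208 J
W2 = P2 * t2 = 277 * 466 = 129082 J
CP = (75208 - 129082) / (238 - 466)
= 236.29 W

236.29 W


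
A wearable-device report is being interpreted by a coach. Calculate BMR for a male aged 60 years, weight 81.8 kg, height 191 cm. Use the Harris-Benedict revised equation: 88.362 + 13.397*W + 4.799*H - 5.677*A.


Substituting values:
W term = 13.397 * 81.8 = 1095.8746
H term = 4.799 * 191 = 916.609
A term = 5.677 * 60 = 340.62
BMR = 1760.23 kcal/day

1760.23 kcal/day


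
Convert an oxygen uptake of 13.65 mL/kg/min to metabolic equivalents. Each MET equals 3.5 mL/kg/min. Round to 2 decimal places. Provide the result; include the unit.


One MET = 3.5 mL/kg/min
Number of METs = 13.65 / 3.5
= 3.9 METs

3.9 METs


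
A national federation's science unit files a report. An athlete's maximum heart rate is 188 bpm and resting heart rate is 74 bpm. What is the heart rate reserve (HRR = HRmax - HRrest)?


HRR = HRmax - HRrest
= 188 - 74
= 114 bpm

114 bpm


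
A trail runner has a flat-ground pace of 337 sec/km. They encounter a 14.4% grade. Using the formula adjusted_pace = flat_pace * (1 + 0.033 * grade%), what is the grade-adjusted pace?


Grade factor = 1 + 0.033 * 14.4 = 1.4752
Adjusted = 337 * 1.4752 = 497.14 sec/km

497.14 s/km


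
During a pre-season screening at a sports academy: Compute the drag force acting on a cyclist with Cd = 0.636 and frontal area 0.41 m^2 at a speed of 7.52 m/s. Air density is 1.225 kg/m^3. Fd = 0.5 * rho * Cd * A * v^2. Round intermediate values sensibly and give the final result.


Step 1: v^2 = 56.5504
Step 2: Fd = 0.5 * 1.225 * 0.636 * 0.41 * 56.5504
= 9.032 N

9.032 N


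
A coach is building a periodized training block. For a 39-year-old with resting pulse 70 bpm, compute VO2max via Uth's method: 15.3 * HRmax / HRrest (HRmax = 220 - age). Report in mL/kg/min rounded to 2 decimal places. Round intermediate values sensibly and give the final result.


Step 1: HRmax = 220 - 39 = 181 bpm
Step 2: Ratio = 181 / 70 = 2.5857
Step 3: VO2max = 15.3 * 2.5857 = 39.56 mL/kg/min

39.56 mL/kg/min


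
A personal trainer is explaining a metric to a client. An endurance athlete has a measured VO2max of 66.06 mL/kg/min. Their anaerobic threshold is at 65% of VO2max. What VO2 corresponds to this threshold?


Anaerobic threshold VO2 = VO2max * 65%
= 66.06 * 0.65
= 42.94 mL/kg/min

42.94 mL/kg/min


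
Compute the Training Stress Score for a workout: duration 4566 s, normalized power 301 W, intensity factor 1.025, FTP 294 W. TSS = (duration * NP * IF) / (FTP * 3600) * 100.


Product = 4566 * 301 * 1.025 = 1408725.15
Base = 294 * 3600 = 1058400
TSS = 1408725.15 / 1058400 * 100 = 133.1

133.1 TSS


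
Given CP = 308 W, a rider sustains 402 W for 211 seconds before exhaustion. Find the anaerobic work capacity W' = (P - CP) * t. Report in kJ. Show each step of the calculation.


Excess power = 402 - 308 = 94 W
Work above CP = 94 * 211 = 19834 J
W' = 19.834 kJ

19.834 kJ


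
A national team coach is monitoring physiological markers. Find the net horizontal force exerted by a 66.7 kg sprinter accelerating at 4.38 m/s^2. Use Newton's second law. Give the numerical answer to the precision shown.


Newton's second law: F = m * a
F = 66.7 * 4.38 = 292.15 N

292.15 N


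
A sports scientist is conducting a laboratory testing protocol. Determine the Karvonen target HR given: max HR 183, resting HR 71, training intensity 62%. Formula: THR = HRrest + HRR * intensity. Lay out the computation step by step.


HRR = HRmax - HRrest = 183 - 71 = 112
THR = 71 + 112 * 0.62
= 140.44 bpm

140.44 bpm


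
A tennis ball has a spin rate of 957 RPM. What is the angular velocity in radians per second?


Convert RPM to rad/s: multiply by 2*pi and divide by 60
omega = 957 * 2 * pi / 60
= 100.217 rad/s

100.217 rad/s


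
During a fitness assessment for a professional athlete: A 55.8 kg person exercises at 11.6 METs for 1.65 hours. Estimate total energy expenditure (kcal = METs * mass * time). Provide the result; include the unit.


Energy = METs * mass(kg) * time(h)
= 11.6 * 55.8 * 1.65
= 1068.01 kcal

1068.01 kcal


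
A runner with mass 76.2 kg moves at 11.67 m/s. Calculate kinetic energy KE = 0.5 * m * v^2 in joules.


v^2 = 11.67^2 = 136.1889
KE = 0.5 * 76.2 * 136.1889
= 5188.8 J

5188.8 J


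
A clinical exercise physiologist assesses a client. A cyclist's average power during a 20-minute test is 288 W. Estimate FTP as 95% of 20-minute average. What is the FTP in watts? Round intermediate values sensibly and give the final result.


FTP = 20-min power * 0.95
= 288 * 0.95
= 273.6 W

273.6 W


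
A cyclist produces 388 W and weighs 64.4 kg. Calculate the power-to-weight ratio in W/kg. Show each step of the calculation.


P/W = power / mass
= 388 / 64.4
= 6.025 W/kg

6.025 W/kg


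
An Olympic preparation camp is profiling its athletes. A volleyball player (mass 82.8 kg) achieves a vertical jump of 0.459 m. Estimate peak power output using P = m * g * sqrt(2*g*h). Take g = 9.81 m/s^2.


2 * g * h = 2 * 9.81 * 0.459 = 9.00558
sqrt(9.00558) = 3.00093 m/s
P = 82.8 * 9.81 * 3.00093 = 2437.56 W

2437.56 W


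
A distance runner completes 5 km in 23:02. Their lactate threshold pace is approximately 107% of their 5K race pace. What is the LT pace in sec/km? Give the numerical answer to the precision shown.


Convert to seconds: 23 min 2 s = 1382 s
Pace per km = 1382 / 5 = 276.4 s/km
LT pace = 276.4 * 1.07 = 295.75 s/km

295.75 s/km


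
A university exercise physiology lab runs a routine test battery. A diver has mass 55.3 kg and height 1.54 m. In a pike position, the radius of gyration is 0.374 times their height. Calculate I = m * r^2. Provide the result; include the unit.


r = 0.374 * 1.54 = 0.57596 m
I = m * r^2 = 55.3 * 0.33173 = 18.345 kg*m^2

18.345 kg*m^2


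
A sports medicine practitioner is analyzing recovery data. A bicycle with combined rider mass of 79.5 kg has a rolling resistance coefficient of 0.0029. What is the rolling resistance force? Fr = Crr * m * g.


Fr = 0.0029 * 79.5 * 9.81
= 0.23055 * 9.81
= 2.262 N

2.262 N


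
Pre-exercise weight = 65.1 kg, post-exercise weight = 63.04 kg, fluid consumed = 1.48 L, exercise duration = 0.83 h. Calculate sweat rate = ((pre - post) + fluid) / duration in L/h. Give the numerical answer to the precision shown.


Weight loss = 65.1 - 63.04 = 2.06 kg (approx L)
Total sweat = 2.06 + 1.48 = 3.54 L
Sweat rate = 3.54 / 0.83 = 4.265 L/h

4.265 L/h


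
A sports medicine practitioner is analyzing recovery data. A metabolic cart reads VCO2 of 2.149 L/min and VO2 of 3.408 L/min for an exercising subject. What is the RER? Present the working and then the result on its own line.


RER = VCO2 / VO2 = 2.149 / 3.408 = 0.6306

0.6306


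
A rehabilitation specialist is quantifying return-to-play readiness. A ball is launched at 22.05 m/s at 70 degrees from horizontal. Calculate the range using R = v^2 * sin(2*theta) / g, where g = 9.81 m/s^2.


sin(2 * 70) = sin(140) = 0.642788
v^2 = 22.05^2 = 486.2025
R = 486.2025 * 0.642788 / 9.81
= 31.858 m

31.858 m


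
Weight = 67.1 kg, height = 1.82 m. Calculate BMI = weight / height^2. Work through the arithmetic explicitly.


height^2 = 1.82^2 = 3.3124
BMI = 67.1 / 3.3124 = 20.26 kg/m^2

20.26 kg/m^2


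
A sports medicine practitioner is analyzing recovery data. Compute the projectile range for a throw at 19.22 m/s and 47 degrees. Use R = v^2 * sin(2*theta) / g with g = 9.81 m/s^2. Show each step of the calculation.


Two times the angle = 94 degrees
sin(94) = 0.997564
R = 369.4084 * 0.997564 / 9.81 = 37.565 m

37.565 m


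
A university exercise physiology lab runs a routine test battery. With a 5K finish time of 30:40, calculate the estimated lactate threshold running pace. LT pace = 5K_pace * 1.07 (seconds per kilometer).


Race duration = 1840 s for 5 km
Average pace = 1840 / 5 = 368.0 s/km
LT pace = 368.0 * 1.07
= 393.76 s/km

393.76 s/km


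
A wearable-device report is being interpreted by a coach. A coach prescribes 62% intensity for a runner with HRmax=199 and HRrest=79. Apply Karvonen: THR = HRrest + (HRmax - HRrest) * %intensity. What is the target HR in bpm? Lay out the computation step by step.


Heart rate reserve = 199 - 79 = 120
Intensity fraction = 62 / 100 = 0.62
THR = 79 + 120 * 0.62 = 153.4 bpm

153.4 bpm


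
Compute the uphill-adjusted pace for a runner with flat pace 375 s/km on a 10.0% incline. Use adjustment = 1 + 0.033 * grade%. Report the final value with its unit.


Adjustment factor = 1 + 0.033 * 10.0 = 1.33
Grade-adjusted pace = 375 * 1.33 = 498.75 s/km

498.75 s/km


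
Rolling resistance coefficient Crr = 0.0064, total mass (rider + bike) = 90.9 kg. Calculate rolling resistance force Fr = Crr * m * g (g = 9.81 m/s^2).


Fr = Crr * m * g
= 0.0064 * 90.9 * 9.81
= 5.707 N

5.707 N


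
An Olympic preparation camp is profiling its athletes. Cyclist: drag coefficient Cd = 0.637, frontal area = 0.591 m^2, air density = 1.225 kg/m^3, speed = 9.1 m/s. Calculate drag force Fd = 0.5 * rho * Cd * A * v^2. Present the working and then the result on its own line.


v^2 = 9.1^2 = 82.81
Fd = 0.5 * 1.225 * 0.637 * 0.591 * 82.81
= 19.095 N

19.095 N


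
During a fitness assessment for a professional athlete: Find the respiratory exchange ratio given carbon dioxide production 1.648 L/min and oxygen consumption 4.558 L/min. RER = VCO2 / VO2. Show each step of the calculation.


VCO2 = 1.648 L/min
VO2 = 4.558 L/min
RER = 1.648 / 4.558 = 0.3616

0.3616


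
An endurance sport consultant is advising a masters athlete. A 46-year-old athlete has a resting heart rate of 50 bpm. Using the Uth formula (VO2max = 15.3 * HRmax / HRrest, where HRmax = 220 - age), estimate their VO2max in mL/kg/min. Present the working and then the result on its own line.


HRmax = 220 - 46 = 174 bpm
Ratio = HRmax / HRrest = 174 / 50 = 3.48
VO2max = 15.3 * 3.48 = 53.24 mL/kg/min

53.24 mL/kg/min


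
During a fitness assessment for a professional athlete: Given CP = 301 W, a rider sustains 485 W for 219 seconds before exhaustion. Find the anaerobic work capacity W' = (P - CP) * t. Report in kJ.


Excess power = 485 - 301 = 184 W
Work above CP = 184 * 219 = 40296 J
W' = 40.296 kJ

40.296 kJ


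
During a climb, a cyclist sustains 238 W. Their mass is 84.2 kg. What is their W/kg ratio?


Power-to-weight = 238 W / 84.2 kg
= 2.827 W/kg

2.827 W/kg


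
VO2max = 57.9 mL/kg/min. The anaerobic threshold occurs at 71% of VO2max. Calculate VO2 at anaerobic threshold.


AT fraction = 71 / 100 = 0.71
AT VO2 = 57.9 * 0.71
= 41.11 mL/kg/min

41.11 mL/kg/min


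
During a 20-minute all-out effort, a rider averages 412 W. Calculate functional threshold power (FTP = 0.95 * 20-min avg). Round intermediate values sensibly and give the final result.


FTP = 0.95 * 412
= 391.4 W

391.4 W


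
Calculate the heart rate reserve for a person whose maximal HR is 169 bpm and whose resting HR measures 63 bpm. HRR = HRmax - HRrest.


HRmax = 169 bpm
HRrest = 63 bpm
HRR = 169 - 63 = 106 bpm

106 bpm


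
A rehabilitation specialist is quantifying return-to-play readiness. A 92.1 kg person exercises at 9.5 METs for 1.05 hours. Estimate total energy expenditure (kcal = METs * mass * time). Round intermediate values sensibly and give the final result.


Energy = METs * mass(kg) * time(h)
= 9.5 * 92.1 * 1.05
= 918.7 kcal

918.7 kcal


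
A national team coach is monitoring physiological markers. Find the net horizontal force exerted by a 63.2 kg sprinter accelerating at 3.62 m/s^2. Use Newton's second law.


Newton's second law: F = m * a
F = 63.2 * 3.62 = 228.78 N

228.78 N


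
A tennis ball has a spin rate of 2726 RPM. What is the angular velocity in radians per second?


Convert RPM to rad/s: multiply by 2*pi and divide by 60
omega = 2726 * 2 * pi / 60
= 285.466 rad/s

285.466 rad/s


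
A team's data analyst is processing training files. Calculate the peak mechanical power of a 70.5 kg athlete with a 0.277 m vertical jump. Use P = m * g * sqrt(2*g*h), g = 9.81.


First, sqrt(2gh) = sqrt(2 * 9.81 * 0.277)
= sqrt(5.43474) = 2.331253 m/s
Power = 70.5 * 9.81 * 2.331253 = 1612.31 W

1612.31 W


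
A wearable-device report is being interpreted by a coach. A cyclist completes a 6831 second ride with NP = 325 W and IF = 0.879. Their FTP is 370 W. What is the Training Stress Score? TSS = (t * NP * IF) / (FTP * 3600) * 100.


t * NP * IF = 6831 * 325 * 0.879 = 1951445.925
FTP * 3600 = 1332000
TSS = (1951445.925 / 1332000) * 100 = 146.5

146.5 TSS


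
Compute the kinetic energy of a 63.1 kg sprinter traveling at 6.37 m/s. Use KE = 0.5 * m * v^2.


Velocity squared = 40.5769
KE = 0.5 * 63.1 * 40.5769 = 1280.2 J

1280.2 J


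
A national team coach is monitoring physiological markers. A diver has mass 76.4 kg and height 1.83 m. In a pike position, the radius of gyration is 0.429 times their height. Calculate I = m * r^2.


r = 0.429 * 1.83 = 0.78507 m
I = m * r^2 = 76.4 * 0.616335 = 47.088 kg*m^2

47.088 kg*m^2


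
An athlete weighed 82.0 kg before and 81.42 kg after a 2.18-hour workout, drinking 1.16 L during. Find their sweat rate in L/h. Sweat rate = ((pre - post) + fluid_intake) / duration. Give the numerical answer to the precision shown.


Body mass change = 0.58 kg
Total sweat loss = 0.58 + 1.16 = 1.74 L
Rate = 1.74 / 2.18 = 0.798 L/h

0.798 L/h


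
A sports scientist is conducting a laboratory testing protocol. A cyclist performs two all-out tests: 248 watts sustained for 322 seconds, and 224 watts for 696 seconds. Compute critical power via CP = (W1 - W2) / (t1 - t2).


W1 = P1 * t1 = 248 * 322 = 79856 J
W2 = P2 * t2 = 224 * 696 = 155904 J
CP = (79856 - 155904) / (322 - 696)
= 203.34 W

203.34 W


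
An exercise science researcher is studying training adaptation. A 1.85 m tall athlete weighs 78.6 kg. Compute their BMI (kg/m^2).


height^2 = 3.4225 m^2
BMI = 78.6 / 3.4225 = 22.97 kg/m^2

22.97 kg/m^2


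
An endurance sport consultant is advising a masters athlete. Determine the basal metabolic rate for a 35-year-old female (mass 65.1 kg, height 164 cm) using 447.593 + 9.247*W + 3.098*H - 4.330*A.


BMR = 447.593 + 9.247*65.1 + 3.098*164 - 4.330*35
= 1406.09 kcal/day

1406.09 kcal/day


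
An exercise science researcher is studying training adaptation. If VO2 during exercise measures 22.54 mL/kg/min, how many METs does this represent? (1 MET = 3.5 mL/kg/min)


METs = VO2 / 3.5 = 22.54 / 3.5 = 6.44

6.44 METs


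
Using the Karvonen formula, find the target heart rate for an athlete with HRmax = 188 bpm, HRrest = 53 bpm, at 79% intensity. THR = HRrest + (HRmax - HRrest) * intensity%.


HRR = 188 - 53 = 135
THR = 53 + 135 * 0.79
= 53 + 106.65
= 159.65 bpm

159.65 bpm


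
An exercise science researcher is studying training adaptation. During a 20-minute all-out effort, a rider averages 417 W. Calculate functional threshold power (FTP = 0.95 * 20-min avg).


FTP = 0.95 * 417
= 396.15 W

396.15 W


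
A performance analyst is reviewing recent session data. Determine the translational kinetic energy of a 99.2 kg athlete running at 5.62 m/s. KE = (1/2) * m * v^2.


KE = 0.5 * m * v^2
= 0.5 * 99.2 * 5.62^2
= 0.5 * 99.2 * 31.5844
= 1566.59 J

1566.59 J


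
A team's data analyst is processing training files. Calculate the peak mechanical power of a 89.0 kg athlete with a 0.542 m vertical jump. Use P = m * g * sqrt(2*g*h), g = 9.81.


First, sqrt(2gh) = sqrt(2 * 9.81 * 0.542)
= sqrt(10.63404) = 3.260988 m/s
Power = 89.0 * 9.81 * 3.260988 = 2847.14 W

2847.14 W


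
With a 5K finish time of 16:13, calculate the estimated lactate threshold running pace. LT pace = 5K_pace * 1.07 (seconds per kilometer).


Race duration = 973 s for 5 km
Average pace = 973 / 5 = 194.6 s/km
LT pace = 194.6 * 1.07
= 208.22 s/km

208.22 s/km


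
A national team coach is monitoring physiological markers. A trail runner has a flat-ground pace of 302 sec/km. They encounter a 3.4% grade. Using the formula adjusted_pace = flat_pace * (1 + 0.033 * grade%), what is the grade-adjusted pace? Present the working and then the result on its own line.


Grade factor = 1 + 0.033 * 3.4 = 1.1122
Adjusted = 302 * 1.1122 = 335.88 sec/km

335.88 s/km


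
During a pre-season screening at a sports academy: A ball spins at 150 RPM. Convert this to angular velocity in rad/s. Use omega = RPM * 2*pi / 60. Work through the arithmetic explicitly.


omega = 150 * 2 * pi / 60
= 150 * 6.28318531 / 60
= 942.478 / 60
= 15.708 rad/s

15.708 rad/s


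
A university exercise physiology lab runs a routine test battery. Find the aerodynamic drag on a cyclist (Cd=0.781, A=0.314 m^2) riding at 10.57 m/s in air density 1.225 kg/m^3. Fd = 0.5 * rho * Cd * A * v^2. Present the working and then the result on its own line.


Fd = 0.5 * 1.225 * 0.781 * 0.314 * 10.57^2
= 0.5 * 1.225 * 0.781 * 0.314 * 111.7249
= 16.782 N

16.782 N


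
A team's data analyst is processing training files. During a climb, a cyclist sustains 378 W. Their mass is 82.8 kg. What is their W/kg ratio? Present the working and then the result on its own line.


Power-to-weight = 378 W / 82.8 kg
= 4.565 W/kg

4.565 W/kg


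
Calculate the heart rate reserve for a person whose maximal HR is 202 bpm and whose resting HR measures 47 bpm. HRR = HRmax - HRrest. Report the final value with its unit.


HRmax = 202 bpm
HRrest = 47 bpm
HRR = 202 - 47 = 155 bpm

155 bpm


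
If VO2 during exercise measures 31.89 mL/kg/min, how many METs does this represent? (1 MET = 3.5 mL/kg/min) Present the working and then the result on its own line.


METs = VO2 / 3.5 = 31.89 / 3.5 = 9.11

9.11 METs


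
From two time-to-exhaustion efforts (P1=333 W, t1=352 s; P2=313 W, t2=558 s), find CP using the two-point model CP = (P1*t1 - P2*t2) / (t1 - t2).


Work in trial 1 = 117216 J
Work in trial 2 = 174654 J
Delta work = -57438 J
Delta time = -206 s
CP = -57438 / -206 = 278.83 W

278.83 W


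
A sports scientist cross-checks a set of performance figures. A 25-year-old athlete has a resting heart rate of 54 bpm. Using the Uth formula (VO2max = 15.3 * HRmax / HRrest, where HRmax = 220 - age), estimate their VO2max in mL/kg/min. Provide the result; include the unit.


HRmax = 220 - 25 = 195 bpm
Ratio = HRmax / HRrest = 195 / 54 = 3.6111
VO2max = 15.3 * 3.6111 = 55.25 mL/kg/min

55.25 mL/kg/min


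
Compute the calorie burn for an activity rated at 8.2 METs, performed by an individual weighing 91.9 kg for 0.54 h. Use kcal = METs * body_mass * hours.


Product of METs and mass = 8.2 * 91.9 = 753.58
Total kcal = 753.58 * 0.54 = 406.93 kcal

406.93 kcal


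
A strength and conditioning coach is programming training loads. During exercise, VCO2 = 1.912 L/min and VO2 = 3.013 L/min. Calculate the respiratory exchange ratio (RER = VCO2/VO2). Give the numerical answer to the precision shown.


RER = VCO2 / VO2
= 1.912 / 3.013
= 0.6346

0.6346


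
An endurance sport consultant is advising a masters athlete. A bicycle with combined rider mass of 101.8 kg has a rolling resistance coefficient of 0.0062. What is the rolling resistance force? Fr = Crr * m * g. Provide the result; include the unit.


Fr = 0.0062 * 101.8 * 9.81
= 0.63116 * 9.81
= 6.192 N

6.192 N


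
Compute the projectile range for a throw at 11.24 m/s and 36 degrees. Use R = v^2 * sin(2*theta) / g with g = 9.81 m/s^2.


Two times the angle = 72 degrees
sin(72) = 0.951057
R = 126.3376 * 0.951057 / 9.81 = 12.248 m

12.248 m


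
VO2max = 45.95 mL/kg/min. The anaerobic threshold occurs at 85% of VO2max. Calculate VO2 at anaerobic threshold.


AT fraction = 85 / 100 = 0.85
AT VO2 = 45.95 * 0.85
= 39.06 mL/kg/min

39.06 mL/kg/min


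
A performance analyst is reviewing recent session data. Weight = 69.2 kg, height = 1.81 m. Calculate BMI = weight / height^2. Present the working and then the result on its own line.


height^2 = 1.81^2 = 3.2761
BMI = 69.2 / 3.2761 = 21.12 kg/m^2

21.12 kg/m^2


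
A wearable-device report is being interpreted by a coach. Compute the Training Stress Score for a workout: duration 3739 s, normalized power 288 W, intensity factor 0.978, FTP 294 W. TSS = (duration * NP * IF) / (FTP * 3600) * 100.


Product = 3739 * 288 * 0.978 = 1053141.696
Base = 294 * 3600 = 1058400
TSS = 1053141.696 / 1058400 * 100 = 99.5

99.5 TSS


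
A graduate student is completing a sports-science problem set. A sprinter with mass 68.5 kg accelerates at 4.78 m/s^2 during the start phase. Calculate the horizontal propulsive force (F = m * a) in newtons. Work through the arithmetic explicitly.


F = m * a
= 68.5 * 4.78
= 327.43 N

327.43 N


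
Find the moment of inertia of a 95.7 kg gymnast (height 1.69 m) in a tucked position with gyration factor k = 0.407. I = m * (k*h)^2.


Radius of gyration = 0.407 * 1.69 = 0.68783 m
I = 95.7 * 0.68783^2
= 95.7 * 0.47311
= 45.277 kg*m^2

45.277 kg*m^2


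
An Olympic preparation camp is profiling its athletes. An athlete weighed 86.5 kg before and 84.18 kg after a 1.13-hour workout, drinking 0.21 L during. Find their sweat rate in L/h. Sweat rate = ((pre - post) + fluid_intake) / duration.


Body mass change = 2.32 kg
Total sweat loss = 2.32 + 0.21 = 2.53 L
Rate = 2.53 / 1.13 = 2.239 L/h

2.239 L/h


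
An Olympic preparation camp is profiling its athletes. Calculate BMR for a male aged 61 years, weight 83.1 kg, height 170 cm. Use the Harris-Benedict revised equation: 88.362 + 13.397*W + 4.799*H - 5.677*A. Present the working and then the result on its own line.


Substituting values:
W term = 13.397 * 83.1 = 1113.2907
H term = 4.799 * 170 = 815.83
A term = 5.677 * 61 = 346.297
BMR = 1671.19 kcal/day

1671.19 kcal/day


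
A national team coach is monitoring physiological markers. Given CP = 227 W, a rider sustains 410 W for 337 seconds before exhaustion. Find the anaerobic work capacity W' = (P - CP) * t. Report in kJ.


Excess power = 410 - 227 = 183 W
Work above CP = 183 * 337 = 61671 J
W' = 61.671 kJ

61.671 kJ


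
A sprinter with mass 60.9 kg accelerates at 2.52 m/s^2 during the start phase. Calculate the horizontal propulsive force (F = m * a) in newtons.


F = m * a
= 60.9 * 2.52
= 153.47 N

153.47 N


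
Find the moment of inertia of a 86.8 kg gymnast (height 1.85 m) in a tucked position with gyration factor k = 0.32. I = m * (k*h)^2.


Radius of gyration = 0.32 * 1.85 = 0.592 m
I = 86.8 * 0.592^2
= 86.8 * 0.350464
= 30.42 kg*m^2

30.42 kg*m^2


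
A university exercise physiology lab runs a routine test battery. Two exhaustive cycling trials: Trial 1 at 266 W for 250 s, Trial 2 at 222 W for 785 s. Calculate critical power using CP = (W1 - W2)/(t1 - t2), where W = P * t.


W1 = 266 * 250 = 66500 J
W2 = 222 * 785 = 174270 J
CP = (66500 - 174270) / (250 - 785)
= -107770 / -535
= 201.44 W

201.44 W


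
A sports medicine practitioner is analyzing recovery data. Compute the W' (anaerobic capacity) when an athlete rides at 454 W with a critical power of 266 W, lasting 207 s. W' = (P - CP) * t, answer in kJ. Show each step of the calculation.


Above-CP power = 188 W
Duration = 207 s
W' = 188 * 207 = 38916 J
Convert: 38916 / 1000 = 38.916 kJ

38.916 kJ


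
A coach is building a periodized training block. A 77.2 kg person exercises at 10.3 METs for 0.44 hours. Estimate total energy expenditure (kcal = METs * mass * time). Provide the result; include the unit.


Energy = METs * mass(kg) * time(h)
= 10.3 * 77.2 * 0.44
= 349.87 kcal

349.87 kcal


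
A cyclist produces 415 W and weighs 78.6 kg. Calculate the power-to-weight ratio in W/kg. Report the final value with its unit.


P/W = power / mass
= 415 / 78.6
= 5.28 W/kg

5.28 W/kg


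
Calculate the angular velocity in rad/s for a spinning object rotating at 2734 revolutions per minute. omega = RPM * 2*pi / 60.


omega = RPM * 2*pi / 60
= 2734 * 6.28318531 / 60
= 286.304 rad/s

286.304 rad/s


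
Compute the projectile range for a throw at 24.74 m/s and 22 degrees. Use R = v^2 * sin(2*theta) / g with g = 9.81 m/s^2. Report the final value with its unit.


Two times the angle = 44 degrees
sin(44) = 0.694658
R = 612.0676 * 0.694658 / 9.81 = 43.341 m

43.341 m


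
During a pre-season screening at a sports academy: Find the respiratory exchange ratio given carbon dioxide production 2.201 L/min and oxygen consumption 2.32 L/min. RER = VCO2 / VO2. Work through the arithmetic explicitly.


VCO2 = 2.201 L/min
VO2 = 2.32 L/min
RER = 2.201 / 2.32 = 0.9487

0.9487


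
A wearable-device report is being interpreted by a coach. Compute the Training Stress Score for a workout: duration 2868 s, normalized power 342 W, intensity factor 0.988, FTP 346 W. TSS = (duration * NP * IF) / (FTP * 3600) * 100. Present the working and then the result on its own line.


Product = 2868 * 342 * 0.988 = 969085.728
Base = 346 * 3600 = 1245600
TSS = 969085.728 / 1245600 * 100 = 77.8

77.8 TSS


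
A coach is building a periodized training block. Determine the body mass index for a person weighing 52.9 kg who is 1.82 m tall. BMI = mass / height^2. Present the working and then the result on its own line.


BMI = mass / height^2
= 52.9 / 1.82^2
= 52.9 / 3.3124
= 15.97 kg/m^2

15.97 kg/m^2


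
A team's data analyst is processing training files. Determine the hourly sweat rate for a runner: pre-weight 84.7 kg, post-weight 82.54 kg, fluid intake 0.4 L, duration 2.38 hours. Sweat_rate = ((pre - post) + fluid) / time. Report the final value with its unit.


Mass lost = 84.7 - 82.54 = 2.16 kg
Add fluid consumed: 2.16 + 0.4 = 2.56 L total sweat
Sweat rate = 2.56 / 2.38 = 1.076 L/h

1.076 L/h


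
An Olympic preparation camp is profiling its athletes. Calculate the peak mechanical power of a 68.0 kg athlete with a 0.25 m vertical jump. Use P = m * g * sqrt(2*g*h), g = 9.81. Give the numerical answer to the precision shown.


First, sqrt(2gh) = sqrt(2 * 9.81 * 0.25)
= sqrt(4.905) = 2.214723 m/s
Power = 68.0 * 9.81 * 2.214723 = 1477.4 W

1477.4 W


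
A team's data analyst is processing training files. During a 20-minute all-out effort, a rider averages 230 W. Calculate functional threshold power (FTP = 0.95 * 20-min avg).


FTP = 0.95 * 230
= 218.5 W

218.5 W


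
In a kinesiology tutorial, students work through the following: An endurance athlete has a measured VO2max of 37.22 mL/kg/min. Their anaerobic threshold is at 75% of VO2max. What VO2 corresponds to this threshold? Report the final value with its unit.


Anaerobic threshold VO2 = VO2max * 75%
= 37.22 * 0.75
= 27.92 mL/kg/min

27.92 mL/kg/min


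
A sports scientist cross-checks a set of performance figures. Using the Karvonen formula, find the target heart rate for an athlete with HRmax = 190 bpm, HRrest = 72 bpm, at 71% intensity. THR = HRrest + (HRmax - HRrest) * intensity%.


HRR = 190 - 72 = 118
THR = 72 + 118 * 0.71
= 72 + 83.78
= 155.78 bpm

155.78 bpm


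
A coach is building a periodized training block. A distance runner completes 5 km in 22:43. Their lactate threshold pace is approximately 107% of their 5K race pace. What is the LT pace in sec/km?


Convert to seconds: 22 min 43 s = 1363 s
Pace per km = 1363 / 5 = 272.6 s/km
LT pace = 272.6 * 1.07 = 291.68 s/km

291.68 s/km


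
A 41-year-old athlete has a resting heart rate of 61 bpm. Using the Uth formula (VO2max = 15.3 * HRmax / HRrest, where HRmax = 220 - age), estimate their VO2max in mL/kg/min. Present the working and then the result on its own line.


HRmax = 220 - 41 = 179 bpm
Ratio = HRmax / HRrest = 179 / 61 = 2.9344
VO2max = 15.3 * 2.9344 = 44.9 mL/kg/min

44.9 mL/kg/min


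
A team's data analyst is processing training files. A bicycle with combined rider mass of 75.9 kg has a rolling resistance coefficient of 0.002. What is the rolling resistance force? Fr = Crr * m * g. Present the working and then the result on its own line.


Fr = 0.002 * 75.9 * 9.81
= 0.1518 * 9.81
= 1.489 N

1.489 N
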